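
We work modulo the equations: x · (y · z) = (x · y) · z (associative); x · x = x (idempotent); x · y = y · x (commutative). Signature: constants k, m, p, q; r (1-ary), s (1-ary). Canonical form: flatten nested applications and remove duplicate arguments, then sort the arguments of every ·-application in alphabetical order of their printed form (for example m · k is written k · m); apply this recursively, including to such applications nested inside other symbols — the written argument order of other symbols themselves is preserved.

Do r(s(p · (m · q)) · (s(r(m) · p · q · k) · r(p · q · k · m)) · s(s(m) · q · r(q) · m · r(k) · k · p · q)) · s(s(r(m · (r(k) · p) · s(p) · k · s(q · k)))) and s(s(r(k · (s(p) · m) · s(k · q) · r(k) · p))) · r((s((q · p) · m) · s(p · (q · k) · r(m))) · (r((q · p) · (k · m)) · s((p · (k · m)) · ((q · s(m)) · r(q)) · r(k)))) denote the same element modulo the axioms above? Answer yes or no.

Answer: yes — both canonical forms are r(r(k · m · p · q) · s(k · m · p · q · r(k) · r(q) · s(m)) · s(k · p · q · r(m)) · s(m · p · q)) · s(s(r(k · m · p · r(k) · s(k · q) · s(p))))

Derivation:
Left:  r(s(p · (m · q)) · (s(r(m) · p · q · k) · r(p · q · k · m)) · s(s(m) · q · r(q) · m · r(k) · k · p · q)) · s(s(r(m · (r(k) · p) · s(p) · k · s(q · k))))
  Simplify inside:  r(s(p · (m · q)) · (s(r(m) · p · q · k) · r(p · q · k · m)) · s(s(m) · q · r(q) · m · r(k) · k · p · q))  →  r(r(k · m · p · q) · s(k · m · p · q · r(k) · r(q) · s(m)) · s(k · p · q · r(m)) · s(m · p · q))
  Canonicalize subterm:  s(s(r(m · (r(k) · p) · s(p) · k · s(q · k))))  →  s(s(r(k · m · p · r(k) · s(k · q) · s(p))))
  Order the arguments:  r(r(k · m · p · q) · s(k · m · p · q · r(k) · r(q) · s(m)) · s(k · p · q · r(m)) · s(m · p · q)) · s(s(r(k · m · p · r(k) · s(k · q) · s(p))))
Right:  s(s(r(k · (s(p) · m) · s(k · q) · r(k) · p))) · r((s((q · p) · m) · s(p · (q · k) · r(m))) · (r((q · p) · (k · m)) · s((p · (k · m)) · ((q · s(m)) · r(q)) · r(k))))
  Simplify inside:  s(s(r(k · (s(p) · m) · s(k · q) · r(k) · p)))  →  s(s(r(k · m · p · r(k) · s(k · q) · s(p))))
  Simplify inside:  r((s((q · p) · m) · s(p · (q · k) · r(m))) · (r((q · p) · (k · m)) · s((p · (k · m)) · ((q · s(m)) · r(q)) · r(k))))  →  r(r(k · m · p · q) · s(k · m · p · q · r(k) · r(q) · s(m)) · s(k · p · q · r(m)) · s(m · p · q))
  Sort arguments:  r(r(k · m · p · q) · s(k · m · p · q · r(k) · r(q) · s(m)) · s(k · p · q · r(m)) · s(m · p · q)) · s(s(r(k · m · p · r(k) · s(k · q) · s(p))))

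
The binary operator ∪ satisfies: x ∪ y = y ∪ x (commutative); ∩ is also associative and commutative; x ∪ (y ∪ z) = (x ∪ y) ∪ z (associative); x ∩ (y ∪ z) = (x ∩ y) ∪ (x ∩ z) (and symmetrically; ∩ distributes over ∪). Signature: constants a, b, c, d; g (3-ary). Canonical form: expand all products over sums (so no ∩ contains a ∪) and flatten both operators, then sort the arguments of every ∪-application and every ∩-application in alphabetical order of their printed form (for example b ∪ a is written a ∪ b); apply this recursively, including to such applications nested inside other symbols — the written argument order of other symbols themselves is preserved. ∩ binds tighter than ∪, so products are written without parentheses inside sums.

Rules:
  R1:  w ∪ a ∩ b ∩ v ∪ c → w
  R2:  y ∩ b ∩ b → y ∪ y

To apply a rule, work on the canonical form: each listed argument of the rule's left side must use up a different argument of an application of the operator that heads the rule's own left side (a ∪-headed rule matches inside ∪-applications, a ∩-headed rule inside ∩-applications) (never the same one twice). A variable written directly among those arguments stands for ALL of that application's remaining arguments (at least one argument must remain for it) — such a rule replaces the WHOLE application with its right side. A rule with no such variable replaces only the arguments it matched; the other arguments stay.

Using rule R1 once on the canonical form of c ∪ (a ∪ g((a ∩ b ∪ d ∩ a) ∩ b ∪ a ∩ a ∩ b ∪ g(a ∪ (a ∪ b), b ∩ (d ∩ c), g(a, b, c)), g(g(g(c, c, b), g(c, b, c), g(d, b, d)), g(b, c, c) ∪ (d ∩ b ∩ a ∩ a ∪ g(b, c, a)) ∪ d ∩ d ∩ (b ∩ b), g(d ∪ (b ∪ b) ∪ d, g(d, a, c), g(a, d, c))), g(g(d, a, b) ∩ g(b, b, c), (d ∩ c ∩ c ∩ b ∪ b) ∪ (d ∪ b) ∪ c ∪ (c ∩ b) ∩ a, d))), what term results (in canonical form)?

Canonical form:  a ∪ c ∪ g(a ∩ a ∩ b ∪ a ∩ b ∩ b ∪ a ∩ b ∩ d ∪ g(a ∪ a ∪ b, b ∩ c ∩ d, g(a, b, c)), g(g(g(c, c, b), g(c, b, c), g(d, b, d)), a ∩ a ∩ b ∩ d ∪ b ∩ b ∩ d ∩ d ∪ g(b, c, a) ∪ g(b, c, c), g(b ∪ b ∪ d ∪ d, g(d, a, c), g(a, d, c))), g(g(b, b, c) ∩ g(d, a, b), a ∩ b ∩ c ∪ b ∪ b ∪ b ∩ c ∩ c ∩ d ∪ c ∪ d, d))
R1 matches:  uses a ∩ b ∩ c, c;  v := c, w := b ∪ b ∪ b ∩ c ∩ c ∩ d ∪ d
Every leftover argument binds to the variable; the entire application is replaced.
New term:  a ∪ c ∪ g(a ∩ a ∩ b ∪ a ∩ b ∩ b ∪ a ∩ b ∩ d ∪ g(a ∪ a ∪ b, b ∩ c ∩ d, g(a, b, c)), g(g(g(c, c, b), g(c, b, c), g(d, b, d)), a ∩ a ∩ b ∩ d ∪ b ∩ b ∩ d ∩ d ∪ g(b, c, a) ∪ g(b, c, c), g(b ∪ b ∪ d ∪ d, g(d, a, c), g(a, d, c))), g(g(b, b, c) ∩ g(d, a, b), b ∪ b ∪ b ∩ c ∩ c ∩ d ∪ d, d))

Answer: a ∪ c ∪ g(a ∩ a ∩ b ∪ a ∩ b ∩ b ∪ a ∩ b ∩ d ∪ g(a ∪ a ∪ b, b ∩ c ∩ d, g(a, b, c)), g(g(g(c, c, b), g(c, b, c), g(d, b, d)), a ∩ a ∩ b ∩ d ∪ b ∩ b ∩ d ∩ d ∪ g(b, c, a) ∪ g(b, c, c), g(b ∪ b ∪ d ∪ d, g(d, a, c), g(a, d, c))), g(g(b, b, c) ∩ g(d, a, b), b ∪ b ∪ b ∩ c ∩ c ∩ d ∪ d, d))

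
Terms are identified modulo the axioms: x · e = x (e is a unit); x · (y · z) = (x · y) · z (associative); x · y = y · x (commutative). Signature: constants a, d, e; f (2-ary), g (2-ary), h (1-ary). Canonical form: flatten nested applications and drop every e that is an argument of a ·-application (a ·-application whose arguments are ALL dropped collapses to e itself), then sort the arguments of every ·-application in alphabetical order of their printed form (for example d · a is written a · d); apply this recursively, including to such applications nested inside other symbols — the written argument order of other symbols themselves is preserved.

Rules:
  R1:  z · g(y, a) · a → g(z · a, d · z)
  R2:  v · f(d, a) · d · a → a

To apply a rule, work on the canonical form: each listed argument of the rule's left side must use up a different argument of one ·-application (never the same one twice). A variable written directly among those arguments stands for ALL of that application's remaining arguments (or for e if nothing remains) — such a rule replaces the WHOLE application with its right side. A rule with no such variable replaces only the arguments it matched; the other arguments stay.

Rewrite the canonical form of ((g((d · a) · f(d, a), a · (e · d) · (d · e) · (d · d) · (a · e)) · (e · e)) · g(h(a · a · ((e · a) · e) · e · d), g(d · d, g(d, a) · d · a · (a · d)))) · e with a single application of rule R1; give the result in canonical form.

Canonical form:  g(a · d · f(d, a), a · a · d · d · d · d) · g(h(a · a · a · d), g(d · d, a · a · d · d · g(d, a)))
R1 matches:  uses a, g(d, a);  y := d, z := a · d · d
Every leftover argument binds to the variable; the entire application is replaced.
New term:  g(a · d · f(d, a), a · a · d · d · d · d) · g(h(a · a · a · d), g(d · d, g(a · a · d · d, a · d · d · d)))

Answer: g(a · d · f(d, a), a · a · d · d · d · d) · g(h(a · a · a · d), g(d · d, g(a · a · d · d, a · d · d · d)))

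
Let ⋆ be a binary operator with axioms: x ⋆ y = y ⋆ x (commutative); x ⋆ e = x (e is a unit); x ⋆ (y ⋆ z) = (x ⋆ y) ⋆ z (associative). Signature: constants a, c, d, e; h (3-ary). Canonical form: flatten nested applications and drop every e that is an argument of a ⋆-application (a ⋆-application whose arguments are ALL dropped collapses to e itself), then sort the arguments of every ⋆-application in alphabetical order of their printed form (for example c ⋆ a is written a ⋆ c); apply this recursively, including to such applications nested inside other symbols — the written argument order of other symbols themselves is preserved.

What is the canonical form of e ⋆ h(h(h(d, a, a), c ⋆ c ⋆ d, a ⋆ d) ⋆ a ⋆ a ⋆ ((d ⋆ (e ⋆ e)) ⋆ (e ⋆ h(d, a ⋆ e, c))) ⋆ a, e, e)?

Inside:  h(h(h(d, a, a), c ⋆ c ⋆ d, a ⋆ d) ⋆ a ⋆ a ⋆ ((d ⋆ (e ⋆ e)) ⋆ (e ⋆ h(d, a ⋆ e, c))) ⋆ a, e, e)  →  h(a ⋆ a ⋆ a ⋆ d ⋆ h(d, a, c) ⋆ h(h(d, a, a), c ⋆ c ⋆ d, a ⋆ d), e, e)
Drop the unit:  drop e
Sort:  h(a ⋆ a ⋆ a ⋆ d ⋆ h(d, a, c) ⋆ h(h(d, a, a), c ⋆ c ⋆ d, a ⋆ d), e, e)

Answer: h(a ⋆ a ⋆ a ⋆ d ⋆ h(d, a, c) ⋆ h(h(d, a, a), c ⋆ c ⋆ d, a ⋆ d), e, e)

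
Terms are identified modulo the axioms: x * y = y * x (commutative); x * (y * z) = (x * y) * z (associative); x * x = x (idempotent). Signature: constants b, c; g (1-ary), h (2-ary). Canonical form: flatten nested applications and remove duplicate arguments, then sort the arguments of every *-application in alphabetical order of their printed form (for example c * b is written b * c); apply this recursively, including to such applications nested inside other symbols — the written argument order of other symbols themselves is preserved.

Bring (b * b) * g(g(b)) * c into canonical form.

Un-nest:  b * b * g(g(b)) * c
Deduplicate:  drop duplicate b
Order the arguments:  b * c * g(g(b))

Answer: b * c * g(g(b))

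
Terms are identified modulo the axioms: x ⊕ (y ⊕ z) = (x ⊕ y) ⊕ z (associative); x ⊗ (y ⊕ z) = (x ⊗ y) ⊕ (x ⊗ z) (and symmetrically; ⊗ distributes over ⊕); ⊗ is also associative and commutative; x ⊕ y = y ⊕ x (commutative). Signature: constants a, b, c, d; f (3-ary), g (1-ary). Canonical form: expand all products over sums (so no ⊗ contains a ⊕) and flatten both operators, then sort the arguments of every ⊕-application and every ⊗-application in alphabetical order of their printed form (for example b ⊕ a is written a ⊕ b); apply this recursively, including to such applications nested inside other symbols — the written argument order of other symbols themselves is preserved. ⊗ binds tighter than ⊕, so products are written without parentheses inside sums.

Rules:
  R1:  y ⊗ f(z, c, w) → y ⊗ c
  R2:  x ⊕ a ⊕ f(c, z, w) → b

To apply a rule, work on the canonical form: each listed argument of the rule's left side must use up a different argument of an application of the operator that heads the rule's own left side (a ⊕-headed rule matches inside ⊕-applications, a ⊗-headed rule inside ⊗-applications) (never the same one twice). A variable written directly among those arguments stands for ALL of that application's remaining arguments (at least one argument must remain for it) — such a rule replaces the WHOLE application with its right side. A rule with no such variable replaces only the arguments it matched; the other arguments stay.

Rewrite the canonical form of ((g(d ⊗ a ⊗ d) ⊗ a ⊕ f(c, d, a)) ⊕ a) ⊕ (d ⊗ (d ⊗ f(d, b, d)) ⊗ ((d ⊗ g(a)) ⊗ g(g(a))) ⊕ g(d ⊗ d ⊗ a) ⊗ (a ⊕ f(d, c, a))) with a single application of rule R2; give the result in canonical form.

Canonical form:  a ⊕ a ⊗ g(a ⊗ d ⊗ d) ⊕ a ⊗ g(a ⊗ d ⊗ d) ⊕ d ⊗ d ⊗ d ⊗ f(d, b, d) ⊗ g(a) ⊗ g(g(a)) ⊕ f(c, d, a) ⊕ f(d, c, a) ⊗ g(a ⊗ d ⊗ d)
R2 matches:  uses a, f(c, d, a);  w := a, x := a ⊗ g(a ⊗ d ⊗ d) ⊕ a ⊗ g(a ⊗ d ⊗ d) ⊕ d ⊗ d ⊗ d ⊗ f(d, b, d) ⊗ g(a) ⊗ g(g(a)) ⊕ f(d, c, a) ⊗ g(a ⊗ d ⊗ d), z := d
Every leftover argument binds to the variable; the entire application is replaced.
New term:  b

Answer: b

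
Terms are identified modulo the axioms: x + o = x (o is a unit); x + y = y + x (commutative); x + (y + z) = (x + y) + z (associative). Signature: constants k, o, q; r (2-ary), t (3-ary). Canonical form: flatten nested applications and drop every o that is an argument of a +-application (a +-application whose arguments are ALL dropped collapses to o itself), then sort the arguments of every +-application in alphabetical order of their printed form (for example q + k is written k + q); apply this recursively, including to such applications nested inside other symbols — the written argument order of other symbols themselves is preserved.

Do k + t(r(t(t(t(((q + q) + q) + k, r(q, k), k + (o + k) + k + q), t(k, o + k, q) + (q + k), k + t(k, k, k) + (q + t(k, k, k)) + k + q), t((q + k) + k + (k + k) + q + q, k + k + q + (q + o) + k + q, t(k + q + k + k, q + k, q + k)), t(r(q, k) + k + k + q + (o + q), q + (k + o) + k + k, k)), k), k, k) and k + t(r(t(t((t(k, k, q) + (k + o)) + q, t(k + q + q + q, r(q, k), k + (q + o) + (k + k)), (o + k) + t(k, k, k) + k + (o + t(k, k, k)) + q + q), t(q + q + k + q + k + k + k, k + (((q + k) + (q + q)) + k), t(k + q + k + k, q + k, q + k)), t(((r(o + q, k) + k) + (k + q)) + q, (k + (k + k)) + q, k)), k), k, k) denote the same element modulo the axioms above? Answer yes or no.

Answer: no — k + t(r(t(t(t(k + q + q + q, r(q, k), k + k + k + q), k + q + t(k, k, q), k + k + q + q + t(k, k, k) + t(k, k, k)), t(k + k + k + k + q + q + q, k + k + k + q + q + q, t(k + k + k + q, k + q, k + q)), t(k + k + q + q + r(q, k), k + k + k + q, k)), k), k, k) vs k + t(r(t(t(k + q + t(k, k, q), t(k + q + q + q, r(q, k), k + k + k + q), k + k + q + q + t(k, k, k) + t(k, k, k)), t(k + k + k + k + q + q + q, k + k + k + q + q + q, t(k + k + k + q, k + q, k + q)), t(k + k + q + q + r(q, k), k + k + k + q, k)), k), k, k)

Derivation:
Left:  k + t(r(t(t(t(((q + q) + q) + k, r(q, k), k + (o + k) + k + q), t(k, o + k, q) + (q + k), k + t(k, k, k) + (q + t(k, k, k)) + k + q), t((q + k) + k + (k + k) + q + q, k + k + q + (q + o) + k + q, t(k + q + k + k, q + k, q + k)), t(r(q, k) + k + k + q + (o + q), q + (k + o) + k + k, k)), k), k, k)
  Canonicalize subterm:  t(r(t(t(t(((q + q) + q) + k, r(q, k), k + (o + k) + k + q), t(k, o + k, q) + (q + k), k + t(k, k, k) + (q + t(k, k, k)) + k + q), t((q + k) + k + (k + k) + q + q, k + k + q + (q + o) + k + q, t(k + q + k + k, q + k, q + k)), t(r(q, k) + k + k + q + (o + q), q + (k + o) + k + k, k)), k), k, k)  →  t(r(t(t(t(k + q + q + q, r(q, k), k + k + k + q), k + q + t(k, k, q), k + k + q + q + t(k, k, k) + t(k, k, k)), t(k + k + k + k + q + q + q, k + k + k + q + q + q, t(k + k + k + q, k + q, k + q)), t(k + k + q + q + r(q, k), k + k + k + q, k)), k), k, k)
  Order the arguments:  k + t(r(t(t(t(k + q + q + q, r(q, k), k + k + k + q), k + q + t(k, k, q), k + k + q + q + t(k, k, k) + t(k, k, k)), t(k + k + k + k + q + q + q, k + k + k + q + q + q, t(k + k + k + q, k + q, k + q)), t(k + k + q + q + r(q, k), k + k + k + q, k)), k), k, k)
Right:  k + t(r(t(t((t(k, k, q) + (k + o)) + q, t(k + q + q + q, r(q, k), k + (q + o) + (k + k)), (o + k) + t(k, k, k) + k + (o + t(k, k, k)) + q + q), t(q + q + k + q + k + k + k, k + (((q + k) + (q + q)) + k), t(k + q + k + k, q + k, q + k)), t(((r(o + q, k) + k) + (k + q)) + q, (k + (k + k)) + q, k)), k), k, k)
  Canonicalize subterm:  t(r(t(t((t(k, k, q) + (k + o)) + q, t(k + q + q + q, r(q, k), k + (q + o) + (k + k)), (o + k) + t(k, k, k) + k + (o + t(k, k, k)) + q + q), t(q + q + k + q + k + k + k, k + (((q + k) + (q + q)) + k), t(k + q + k + k, q + k, q + k)), t(((r(o + q, k) + k) + (k + q)) + q, (k + (k + k)) + q, k)), k), k, k)  →  t(r(t(t(k + q + t(k, k, q), t(k + q + q + q, r(q, k), k + k + k + q), k + k + q + q + t(k, k, k) + t(k, k, k)), t(k + k + k + k + q + q + q, k + k + k + q + q + q, t(k + k + k + q, k + q, k + q)), t(k + k + q + q + r(q, k), k + k + k + q, k)), k), k, k)
  Sort arguments:  k + t(r(t(t(k + q + t(k, k, q), t(k + q + q + q, r(q, k), k + k + k + q), k + k + q + q + t(k, k, k) + t(k, k, k)), t(k + k + k + k + q + q + q, k + k + k + q + q + q, t(k + k + k + q, k + q, k + q)), t(k + k + q + q + r(q, k), k + k + k + q, k)), k), k, k)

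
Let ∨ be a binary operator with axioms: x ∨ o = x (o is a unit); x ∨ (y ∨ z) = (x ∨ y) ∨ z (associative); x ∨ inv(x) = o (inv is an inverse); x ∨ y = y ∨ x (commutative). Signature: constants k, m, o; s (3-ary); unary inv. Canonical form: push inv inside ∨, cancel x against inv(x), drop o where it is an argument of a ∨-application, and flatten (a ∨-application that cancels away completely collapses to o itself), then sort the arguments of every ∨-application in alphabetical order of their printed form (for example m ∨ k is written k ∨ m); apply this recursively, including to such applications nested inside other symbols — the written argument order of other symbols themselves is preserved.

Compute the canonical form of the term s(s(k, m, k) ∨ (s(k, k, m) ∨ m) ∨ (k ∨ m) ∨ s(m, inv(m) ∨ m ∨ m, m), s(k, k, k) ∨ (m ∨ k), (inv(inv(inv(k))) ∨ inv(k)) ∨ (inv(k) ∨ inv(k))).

Descend into:  s(k, m, k) ∨ (s(k, k, m) ∨ m) ∨ (k ∨ m) ∨ s(m, inv(m) ∨ m ∨ m, m)
Collect terms:  s(k, m, k) ∨ s(k, k, m) ∨ m ∨ m ∨ k ∨ s(m, m, m)
Sort:  k ∨ m ∨ m ∨ s(k, k, m) ∨ s(k, m, k) ∨ s(m, m, m)
Put back:  s(k ∨ m ∨ m ∨ s(k, k, m) ∨ s(k, m, k) ∨ s(m, m, m), k ∨ m ∨ s(k, k, k), inv(k) ∨ inv(k) ∨ inv(k) ∨ inv(k))

Answer: s(k ∨ m ∨ m ∨ s(k, k, m) ∨ s(k, m, k) ∨ s(m, m, m), k ∨ m ∨ s(k, k, k), inv(k) ∨ inv(k) ∨ inv(k) ∨ inv(k))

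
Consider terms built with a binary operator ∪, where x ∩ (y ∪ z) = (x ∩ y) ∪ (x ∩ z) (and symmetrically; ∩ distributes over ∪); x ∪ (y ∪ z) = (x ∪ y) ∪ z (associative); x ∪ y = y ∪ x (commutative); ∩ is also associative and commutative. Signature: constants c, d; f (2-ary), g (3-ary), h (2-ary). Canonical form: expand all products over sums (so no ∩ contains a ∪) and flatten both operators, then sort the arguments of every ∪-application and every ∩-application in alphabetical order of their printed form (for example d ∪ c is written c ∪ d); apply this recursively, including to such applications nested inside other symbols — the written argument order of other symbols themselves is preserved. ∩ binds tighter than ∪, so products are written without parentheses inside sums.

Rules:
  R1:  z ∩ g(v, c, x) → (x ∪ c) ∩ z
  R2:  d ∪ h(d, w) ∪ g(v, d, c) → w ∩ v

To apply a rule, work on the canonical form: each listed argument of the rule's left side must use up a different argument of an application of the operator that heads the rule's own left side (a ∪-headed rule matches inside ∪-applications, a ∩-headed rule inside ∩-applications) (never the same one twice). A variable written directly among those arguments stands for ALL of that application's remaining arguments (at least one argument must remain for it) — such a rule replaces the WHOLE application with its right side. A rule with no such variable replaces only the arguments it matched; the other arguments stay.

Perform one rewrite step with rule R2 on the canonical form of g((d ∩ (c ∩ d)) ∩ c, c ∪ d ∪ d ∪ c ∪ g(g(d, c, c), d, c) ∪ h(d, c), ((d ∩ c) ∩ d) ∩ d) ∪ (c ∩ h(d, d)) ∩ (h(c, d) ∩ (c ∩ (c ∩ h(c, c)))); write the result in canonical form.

Canonical form:  c ∩ c ∩ c ∩ h(c, c) ∩ h(c, d) ∩ h(d, d) ∪ g(c ∩ c ∩ d ∩ d, c ∪ c ∪ d ∪ d ∪ g(g(d, c, c), d, c) ∪ h(d, c), c ∩ d ∩ d ∩ d)
R2 matches:  uses d, g(g(d, c, c), d, c), h(d, c);  v := g(d, c, c), w := c
New term:  c ∩ c ∩ c ∩ h(c, c) ∩ h(c, d) ∩ h(d, d) ∪ g(c ∩ c ∩ d ∩ d, c ∪ c ∪ c ∩ g(d, c, c) ∪ d, c ∩ d ∩ d ∩ d)

Answer: c ∩ c ∩ c ∩ h(c, c) ∩ h(c, d) ∩ h(d, d) ∪ g(c ∩ c ∩ d ∩ d, c ∪ c ∪ c ∩ g(d, c, c) ∪ d, c ∩ d ∩ d ∩ d)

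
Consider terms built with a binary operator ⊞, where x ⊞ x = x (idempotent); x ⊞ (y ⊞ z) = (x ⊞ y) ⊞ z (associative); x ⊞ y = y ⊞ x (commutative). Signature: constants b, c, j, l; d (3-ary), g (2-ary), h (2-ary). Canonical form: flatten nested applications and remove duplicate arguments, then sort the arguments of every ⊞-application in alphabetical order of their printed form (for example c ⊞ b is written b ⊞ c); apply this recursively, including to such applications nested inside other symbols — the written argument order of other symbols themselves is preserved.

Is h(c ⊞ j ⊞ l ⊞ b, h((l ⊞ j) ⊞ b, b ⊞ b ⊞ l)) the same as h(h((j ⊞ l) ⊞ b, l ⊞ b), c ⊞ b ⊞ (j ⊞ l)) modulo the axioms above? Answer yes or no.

Answer: no — h(b ⊞ c ⊞ j ⊞ l, h(b ⊞ j ⊞ l, b ⊞ l)) vs h(h(b ⊞ j ⊞ l, b ⊞ l), b ⊞ c ⊞ j ⊞ l)

Derivation:
Left:  h(c ⊞ j ⊞ l ⊞ b, h((l ⊞ j) ⊞ b, b ⊞ b ⊞ l))
  Descend into:  (l ⊞ j) ⊞ b
  Flatten:  l ⊞ j ⊞ b
  Sort:  b ⊞ j ⊞ l
  Rebuild:  h(b ⊞ c ⊞ j ⊞ l, h(b ⊞ j ⊞ l, b ⊞ l))
Right:  h(h((j ⊞ l) ⊞ b, l ⊞ b), c ⊞ b ⊞ (j ⊞ l))
  Work inside:  c ⊞ b ⊞ (j ⊞ l)
  Un-nest:  c ⊞ b ⊞ j ⊞ l
  Order the arguments:  b ⊞ c ⊞ j ⊞ l
  Put back:  h(h(b ⊞ j ⊞ l, b ⊞ l), b ⊞ c ⊞ j ⊞ l)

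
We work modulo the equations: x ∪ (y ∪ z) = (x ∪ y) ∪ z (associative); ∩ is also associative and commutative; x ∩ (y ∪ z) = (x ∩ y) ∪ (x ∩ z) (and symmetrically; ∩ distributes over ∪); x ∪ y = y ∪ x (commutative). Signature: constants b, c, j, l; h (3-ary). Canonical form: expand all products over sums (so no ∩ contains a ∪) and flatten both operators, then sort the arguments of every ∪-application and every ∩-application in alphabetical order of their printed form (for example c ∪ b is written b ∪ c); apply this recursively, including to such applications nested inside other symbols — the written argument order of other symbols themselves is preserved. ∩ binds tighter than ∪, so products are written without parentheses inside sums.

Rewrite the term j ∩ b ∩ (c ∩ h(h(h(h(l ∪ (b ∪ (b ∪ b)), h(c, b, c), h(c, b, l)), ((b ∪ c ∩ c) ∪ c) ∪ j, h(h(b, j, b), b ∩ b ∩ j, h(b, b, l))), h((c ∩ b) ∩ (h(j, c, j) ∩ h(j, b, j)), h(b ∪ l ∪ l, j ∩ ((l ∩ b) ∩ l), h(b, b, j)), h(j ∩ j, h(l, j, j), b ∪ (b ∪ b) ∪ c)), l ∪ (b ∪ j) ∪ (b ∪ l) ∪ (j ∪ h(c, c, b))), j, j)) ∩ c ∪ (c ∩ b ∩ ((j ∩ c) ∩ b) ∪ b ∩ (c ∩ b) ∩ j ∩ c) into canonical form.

Merge nested applications:  b ∩ c ∩ c ∩ h(h(h(h(b ∪ b ∪ b ∪ l, h(c, b, c), h(c, b, l)), b ∪ c ∪ c ∩ c ∪ j, h(h(b, j, b), b ∩ b ∩ j, h(b, b, l))), h(b ∩ c ∩ h(j, b, j) ∩ h(j, c, j), h(b ∪ l ∪ l, b ∩ j ∩ l ∩ l, h(b, b, j)), h(j ∩ j, h(l, j, j), b ∪ b ∪ b ∪ c)), b ∪ b ∪ h(c, c, b) ∪ j ∪ j ∪ l ∪ l), j, j) ∩ j ∪ b ∩ b ∩ c ∩ c ∩ j ∪ b ∩ b ∩ c ∩ c ∩ j
Sort arguments:  b ∩ b ∩ c ∩ c ∩ j ∪ b ∩ b ∩ c ∩ c ∩ j ∪ b ∩ c ∩ c ∩ h(h(h(h(b ∪ b ∪ b ∪ l, h(c, b, c), h(c, b, l)), b ∪ c ∪ c ∩ c ∪ j, h(h(b, j, b), b ∩ b ∩ j, h(b, b, l))), h(b ∩ c ∩ h(j, b, j) ∩ h(j, c, j), h(b ∪ l ∪ l, b ∩ j ∩ l ∩ l, h(b, b, j)), h(j ∩ j, h(l, j, j), b ∪ b ∪ b ∪ c)), b ∪ b ∪ h(c, c, b) ∪ j ∪ j ∪ l ∪ l), j, j) ∩ j

Answer: b ∩ b ∩ c ∩ c ∩ j ∪ b ∩ b ∩ c ∩ c ∩ j ∪ b ∩ c ∩ c ∩ h(h(h(h(b ∪ b ∪ b ∪ l, h(c, b, c), h(c, b, l)), b ∪ c ∪ c ∩ c ∪ j, h(h(b, j, b), b ∩ b ∩ j, h(b, b, l))), h(b ∩ c ∩ h(j, b, j) ∩ h(j, c, j), h(b ∪ l ∪ l, b ∩ j ∩ l ∩ l, h(b, b, j)), h(j ∩ j, h(l, j, j), b ∪ b ∪ b ∪ c)), b ∪ b ∪ h(c, c, b) ∪ j ∪ j ∪ l ∪ l), j, j) ∩ j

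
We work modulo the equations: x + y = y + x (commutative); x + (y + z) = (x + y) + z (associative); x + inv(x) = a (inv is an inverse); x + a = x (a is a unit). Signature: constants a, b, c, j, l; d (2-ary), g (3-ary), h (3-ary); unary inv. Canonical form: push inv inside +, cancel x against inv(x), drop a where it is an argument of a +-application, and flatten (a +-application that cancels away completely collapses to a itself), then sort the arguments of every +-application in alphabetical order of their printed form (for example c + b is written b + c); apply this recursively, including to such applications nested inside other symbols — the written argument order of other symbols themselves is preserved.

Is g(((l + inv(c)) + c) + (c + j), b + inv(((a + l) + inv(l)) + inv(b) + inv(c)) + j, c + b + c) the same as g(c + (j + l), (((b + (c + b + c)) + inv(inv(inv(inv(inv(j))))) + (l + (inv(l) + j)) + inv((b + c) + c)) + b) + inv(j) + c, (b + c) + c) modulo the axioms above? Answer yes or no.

Left:  g(((l + inv(c)) + c) + (c + j), b + inv(((a + l) + inv(l)) + inv(b) + inv(c)) + j, c + b + c)
  Descend into:  b + inv(((a + l) + inv(l)) + inv(b) + inv(c)) + j
  Push inv inside:  distribute inv over + and collapse double inv
  Inverses cancel:  l cancels
  Collect:  b + b + c + j
  Reassemble:  g(c + j + l, b + b + c + j, b + c + c)
Right:  g(c + (j + l), (((b + (c + b + c)) + inv(inv(inv(inv(inv(j))))) + (l + (inv(l) + j)) + inv((b + c) + c)) + b) + inv(j) + c, (b + c) + c)
  Focus inside:  (((b + (c + b + c)) + inv(inv(inv(inv(inv(j))))) + (l + (inv(l) + j)) + inv((b + c) + c)) + b) + inv(j) + c
  Push inv inside:  distribute inv over + and collapse double inv
  Inverses cancel:  l cancels
  Collect:  b + b + c + inv(j)
  Rebuild:  g(c + j + l, b + b + c + inv(j), b + c + c)

Answer: no — g(c + j + l, b + b + c + j, b + c + c) vs g(c + j + l, b + b + c + inv(j), b + c + c)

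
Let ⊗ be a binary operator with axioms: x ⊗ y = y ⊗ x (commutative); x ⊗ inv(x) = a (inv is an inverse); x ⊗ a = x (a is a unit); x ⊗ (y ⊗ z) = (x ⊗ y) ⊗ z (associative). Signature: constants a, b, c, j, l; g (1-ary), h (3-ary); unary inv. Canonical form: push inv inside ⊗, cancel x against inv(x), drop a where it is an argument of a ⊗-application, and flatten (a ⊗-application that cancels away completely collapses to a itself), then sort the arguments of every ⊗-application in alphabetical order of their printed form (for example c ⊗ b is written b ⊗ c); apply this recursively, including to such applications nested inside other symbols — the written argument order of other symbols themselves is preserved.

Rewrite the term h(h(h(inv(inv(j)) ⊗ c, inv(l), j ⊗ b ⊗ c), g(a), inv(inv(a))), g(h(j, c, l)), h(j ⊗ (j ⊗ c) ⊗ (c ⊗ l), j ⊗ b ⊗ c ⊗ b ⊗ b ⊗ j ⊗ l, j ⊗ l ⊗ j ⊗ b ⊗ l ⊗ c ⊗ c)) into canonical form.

Work inside:  j ⊗ l ⊗ j ⊗ b ⊗ l ⊗ c ⊗ c
Collect terms:  j ⊗ j ⊗ l ⊗ l ⊗ b ⊗ c ⊗ c
Order the arguments:  b ⊗ c ⊗ c ⊗ j ⊗ j ⊗ l ⊗ l
Put back:  h(h(h(c ⊗ j, inv(l), b ⊗ c ⊗ j), g(a), a), g(h(j, c, l)), h(c ⊗ c ⊗ j ⊗ j ⊗ l, b ⊗ b ⊗ b ⊗ c ⊗ j ⊗ j ⊗ l, b ⊗ c ⊗ c ⊗ j ⊗ j ⊗ l ⊗ l))

Answer: h(h(h(c ⊗ j, inv(l), b ⊗ c ⊗ j), g(a), a), g(h(j, c, l)), h(c ⊗ c ⊗ j ⊗ j ⊗ l, b ⊗ b ⊗ b ⊗ c ⊗ j ⊗ j ⊗ l, b ⊗ c ⊗ c ⊗ j ⊗ j ⊗ l ⊗ l))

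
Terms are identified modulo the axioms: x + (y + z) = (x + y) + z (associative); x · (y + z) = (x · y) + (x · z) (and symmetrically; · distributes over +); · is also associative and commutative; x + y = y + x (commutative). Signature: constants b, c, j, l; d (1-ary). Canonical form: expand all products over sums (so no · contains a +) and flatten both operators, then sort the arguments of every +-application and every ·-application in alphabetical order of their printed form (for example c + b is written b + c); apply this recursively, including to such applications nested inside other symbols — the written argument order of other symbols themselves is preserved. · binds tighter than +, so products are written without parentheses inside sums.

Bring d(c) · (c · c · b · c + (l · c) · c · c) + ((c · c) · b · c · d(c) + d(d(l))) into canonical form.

Expand products over sums:  b · c · c · c · d(c) + c · c · c · d(c) · l + b · c · c · c · d(c) + d(d(l))
Order the arguments:  b · c · c · c · d(c) + b · c · c · c · d(c) + c · c · c · d(c) · l + d(d(l))

Answer: b · c · c · c · d(c) + b · c · c · c · d(c) + c · c · c · d(c) · l + d(d(l))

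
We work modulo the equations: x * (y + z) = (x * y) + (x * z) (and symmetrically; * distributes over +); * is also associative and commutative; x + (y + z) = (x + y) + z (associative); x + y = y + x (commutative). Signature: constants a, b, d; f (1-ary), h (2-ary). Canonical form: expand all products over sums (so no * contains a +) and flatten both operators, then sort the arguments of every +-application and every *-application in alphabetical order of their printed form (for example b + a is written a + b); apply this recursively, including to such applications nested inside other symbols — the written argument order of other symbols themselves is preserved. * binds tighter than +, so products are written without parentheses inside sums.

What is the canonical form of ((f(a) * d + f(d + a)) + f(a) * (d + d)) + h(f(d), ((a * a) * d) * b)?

Expand products over sums:  d * f(a) + f(a + d) + d * f(a) + d * f(a) + h(f(d), a * a * b * d)
Order the arguments:  d * f(a) + d * f(a) + d * f(a) + f(a + d) + h(f(d), a * a * b * d)

Answer: d * f(a) + d * f(a) + d * f(a) + f(a + d) + h(f(d), a * a * b * d)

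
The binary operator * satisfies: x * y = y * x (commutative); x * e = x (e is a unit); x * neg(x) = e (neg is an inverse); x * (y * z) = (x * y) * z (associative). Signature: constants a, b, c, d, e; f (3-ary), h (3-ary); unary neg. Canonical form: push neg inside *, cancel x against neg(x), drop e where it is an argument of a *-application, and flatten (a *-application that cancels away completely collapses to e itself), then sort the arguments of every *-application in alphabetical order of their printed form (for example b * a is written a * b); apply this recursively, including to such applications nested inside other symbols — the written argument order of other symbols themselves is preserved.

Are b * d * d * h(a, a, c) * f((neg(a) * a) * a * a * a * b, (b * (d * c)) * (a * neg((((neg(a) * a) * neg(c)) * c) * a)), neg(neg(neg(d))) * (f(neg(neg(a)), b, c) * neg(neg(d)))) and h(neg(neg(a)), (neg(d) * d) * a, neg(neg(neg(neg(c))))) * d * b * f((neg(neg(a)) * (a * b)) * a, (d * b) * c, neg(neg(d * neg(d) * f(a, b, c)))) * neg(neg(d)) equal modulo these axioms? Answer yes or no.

Answer: yes — both canonical forms are b * d * d * f(a * a * a * b, b * c * d, f(a, b, c)) * h(a, a, c)

Derivation:
Left:  b * d * d * h(a, a, c) * f((neg(a) * a) * a * a * a * b, (b * (d * c)) * (a * neg((((neg(a) * a) * neg(c)) * c) * a)), neg(neg(neg(d))) * (f(neg(neg(a)), b, c) * neg(neg(d))))
  Push neg inside:  distribute neg over * and collapse double neg
  Collect:  b * d * d * h(a, a, c) * f(a * a * a * b, b * c * d, f(a, b, c))
  Sort arguments:  b * d * d * f(a * a * a * b, b * c * d, f(a, b, c)) * h(a, a, c)
Right:  h(neg(neg(a)), (neg(d) * d) * a, neg(neg(neg(neg(c))))) * d * b * f((neg(neg(a)) * (a * b)) * a, (d * b) * c, neg(neg(d * neg(d) * f(a, b, c)))) * neg(neg(d))
  Push neg inside:  distribute neg over * and collapse double neg
  Combine occurrences:  h(a, a, c) * d * d * b * f(a * a * a * b, b * c * d, f(a, b, c))
  Sort:  b * d * d * f(a * a * a * b, b * c * d, f(a, b, c)) * h(a, a, c)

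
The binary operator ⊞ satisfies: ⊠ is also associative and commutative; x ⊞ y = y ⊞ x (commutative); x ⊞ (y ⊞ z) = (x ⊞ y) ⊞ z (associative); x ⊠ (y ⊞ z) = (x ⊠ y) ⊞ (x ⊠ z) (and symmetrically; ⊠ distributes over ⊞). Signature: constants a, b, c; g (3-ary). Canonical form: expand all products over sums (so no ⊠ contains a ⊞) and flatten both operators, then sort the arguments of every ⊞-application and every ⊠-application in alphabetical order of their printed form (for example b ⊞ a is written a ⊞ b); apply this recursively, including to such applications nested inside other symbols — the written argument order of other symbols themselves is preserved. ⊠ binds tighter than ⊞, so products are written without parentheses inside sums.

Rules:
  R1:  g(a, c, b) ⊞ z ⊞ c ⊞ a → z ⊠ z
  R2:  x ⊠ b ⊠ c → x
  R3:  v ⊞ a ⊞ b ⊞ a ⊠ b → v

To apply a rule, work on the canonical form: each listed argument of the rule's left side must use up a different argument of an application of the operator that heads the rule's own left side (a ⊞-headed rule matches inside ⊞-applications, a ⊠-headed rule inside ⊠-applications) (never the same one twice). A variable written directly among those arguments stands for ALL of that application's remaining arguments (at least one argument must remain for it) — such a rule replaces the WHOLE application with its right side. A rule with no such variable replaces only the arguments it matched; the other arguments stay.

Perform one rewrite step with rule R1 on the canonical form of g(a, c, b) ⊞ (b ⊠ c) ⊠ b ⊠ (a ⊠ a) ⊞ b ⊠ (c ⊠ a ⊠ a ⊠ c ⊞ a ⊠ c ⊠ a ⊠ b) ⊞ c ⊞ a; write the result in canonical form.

Canonical form:  a ⊞ a ⊠ a ⊠ b ⊠ b ⊠ c ⊞ a ⊠ a ⊠ b ⊠ b ⊠ c ⊞ a ⊠ a ⊠ b ⊠ c ⊠ c ⊞ c ⊞ g(a, c, b)
R1 matches:  uses a, c, g(a, c, b);  z := a ⊠ a ⊠ b ⊠ b ⊠ c ⊞ a ⊠ a ⊠ b ⊠ b ⊠ c ⊞ a ⊠ a ⊠ b ⊠ c ⊠ c
The variable takes the whole remainder — replace the entire application.
Result:  a ⊠ a ⊠ a ⊠ a ⊠ b ⊠ b ⊠ b ⊠ b ⊠ c ⊠ c ⊞ a ⊠ a ⊠ a ⊠ a ⊠ b ⊠ b ⊠ b ⊠ b ⊠ c ⊠ c ⊞ a ⊠ a ⊠ a ⊠ a ⊠ b ⊠ b ⊠ b ⊠ b ⊠ c ⊠ c ⊞ a ⊠ a ⊠ a ⊠ a ⊠ b ⊠ b ⊠ b ⊠ b ⊠ c ⊠ c ⊞ a ⊠ a ⊠ a ⊠ a ⊠ b ⊠ b ⊠ b ⊠ c ⊠ c ⊠ c ⊞ a ⊠ a ⊠ a ⊠ a ⊠ b ⊠ b ⊠ b ⊠ c ⊠ c ⊠ c ⊞ a ⊠ a ⊠ a ⊠ a ⊠ b ⊠ b ⊠ b ⊠ c ⊠ c ⊠ c ⊞ a ⊠ a ⊠ a ⊠ a ⊠ b ⊠ b ⊠ b ⊠ c ⊠ c ⊠ c ⊞ a ⊠ a ⊠ a ⊠ a ⊠ b ⊠ b ⊠ c ⊠ c ⊠ c ⊠ c

Answer: a ⊠ a ⊠ a ⊠ a ⊠ b ⊠ b ⊠ b ⊠ b ⊠ c ⊠ c ⊞ a ⊠ a ⊠ a ⊠ a ⊠ b ⊠ b ⊠ b ⊠ b ⊠ c ⊠ c ⊞ a ⊠ a ⊠ a ⊠ a ⊠ b ⊠ b ⊠ b ⊠ b ⊠ c ⊠ c ⊞ a ⊠ a ⊠ a ⊠ a ⊠ b ⊠ b ⊠ b ⊠ b ⊠ c ⊠ c ⊞ a ⊠ a ⊠ a ⊠ a ⊠ b ⊠ b ⊠ b ⊠ c ⊠ c ⊠ c ⊞ a ⊠ a ⊠ a ⊠ a ⊠ b ⊠ b ⊠ b ⊠ c ⊠ c ⊠ c ⊞ a ⊠ a ⊠ a ⊠ a ⊠ b ⊠ b ⊠ b ⊠ c ⊠ c ⊠ c ⊞ a ⊠ a ⊠ a ⊠ a ⊠ b ⊠ b ⊠ b ⊠ c ⊠ c ⊠ c ⊞ a ⊠ a ⊠ a ⊠ a ⊠ b ⊠ b ⊠ c ⊠ c ⊠ c ⊠ c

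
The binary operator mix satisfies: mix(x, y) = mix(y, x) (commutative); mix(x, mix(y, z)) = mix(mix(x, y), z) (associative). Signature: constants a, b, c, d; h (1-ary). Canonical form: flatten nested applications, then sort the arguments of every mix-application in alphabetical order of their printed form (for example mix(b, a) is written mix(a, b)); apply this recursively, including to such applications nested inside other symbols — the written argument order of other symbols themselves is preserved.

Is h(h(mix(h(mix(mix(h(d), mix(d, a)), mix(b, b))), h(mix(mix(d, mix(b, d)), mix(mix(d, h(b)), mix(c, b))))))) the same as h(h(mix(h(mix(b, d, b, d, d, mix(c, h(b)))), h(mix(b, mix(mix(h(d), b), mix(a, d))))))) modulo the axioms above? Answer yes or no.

Left:  h(h(mix(h(mix(mix(h(d), mix(d, a)), mix(b, b))), h(mix(mix(d, mix(b, d)), mix(mix(d, h(b)), mix(c, b)))))))
  Work inside:  mix(h(mix(mix(h(d), mix(d, a)), mix(b, b))), h(mix(mix(d, mix(b, d)), mix(mix(d, h(b)), mix(c, b)))))
  Inside:  h(mix(mix(h(d), mix(d, a)), mix(b, b)))  →  h(mix(a, b, b, d, h(d)))
  Canonicalize subterm:  h(mix(mix(d, mix(b, d)), mix(mix(d, h(b)), mix(c, b))))  →  h(mix(b, b, c, d, d, d, h(b)))
  Sort:  mix(h(mix(a, b, b, d, h(d))), h(mix(b, b, c, d, d, d, h(b))))
  Rebuild:  h(h(mix(h(mix(a, b, b, d, h(d))), h(mix(b, b, c, d, d, d, h(b))))))
Right:  h(h(mix(h(mix(b, d, b, d, d, mix(c, h(b)))), h(mix(b, mix(mix(h(d), b), mix(a, d)))))))
  Work inside:  mix(h(mix(b, d, b, d, d, mix(c, h(b)))), h(mix(b, mix(mix(h(d), b), mix(a, d)))))
  Inside:  h(mix(b, d, b, d, d, mix(c, h(b))))  →  h(mix(b, b, c, d, d, d, h(b)))
  Inside:  h(mix(b, mix(mix(h(d), b), mix(a, d))))  →  h(mix(a, b, b, d, h(d)))
  Sort:  mix(h(mix(a, b, b, d, h(d))), h(mix(b, b, c, d, d, d, h(b))))
  Rebuild:  h(h(mix(h(mix(a, b, b, d, h(d))), h(mix(b, b, c, d, d, d, h(b))))))

Answer: yes — both canonical forms are h(h(mix(h(mix(a, b, b, d, h(d))), h(mix(b, b, c, d, d, d, h(b))))))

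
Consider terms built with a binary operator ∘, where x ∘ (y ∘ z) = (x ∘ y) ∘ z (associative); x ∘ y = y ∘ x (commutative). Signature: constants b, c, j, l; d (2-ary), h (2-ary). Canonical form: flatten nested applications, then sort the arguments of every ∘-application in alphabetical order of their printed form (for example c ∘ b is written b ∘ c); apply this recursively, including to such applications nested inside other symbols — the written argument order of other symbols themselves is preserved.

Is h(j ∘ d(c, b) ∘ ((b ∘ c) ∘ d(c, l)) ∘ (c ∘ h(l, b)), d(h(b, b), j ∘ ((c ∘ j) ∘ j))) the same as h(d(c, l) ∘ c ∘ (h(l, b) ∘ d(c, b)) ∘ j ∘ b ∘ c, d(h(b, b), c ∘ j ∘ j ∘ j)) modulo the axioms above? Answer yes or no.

Left:  h(j ∘ d(c, b) ∘ ((b ∘ c) ∘ d(c, l)) ∘ (c ∘ h(l, b)), d(h(b, b), j ∘ ((c ∘ j) ∘ j)))
  Descend into:  j ∘ d(c, b) ∘ ((b ∘ c) ∘ d(c, l)) ∘ (c ∘ h(l, b))
  Flatten:  j ∘ d(c, b) ∘ b ∘ c ∘ d(c, l) ∘ c ∘ h(l, b)
  Sort arguments:  b ∘ c ∘ c ∘ d(c, b) ∘ d(c, l) ∘ h(l, b) ∘ j
  Put back:  h(b ∘ c ∘ c ∘ d(c, b) ∘ d(c, l) ∘ h(l, b) ∘ j, d(h(b, b), c ∘ j ∘ j ∘ j))
Right:  h(d(c, l) ∘ c ∘ (h(l, b) ∘ d(c, b)) ∘ j ∘ b ∘ c, d(h(b, b), c ∘ j ∘ j ∘ j))
  Focus inside:  d(c, l) ∘ c ∘ (h(l, b) ∘ d(c, b)) ∘ j ∘ b ∘ c
  Merge nested applications:  d(c, l) ∘ c ∘ h(l, b) ∘ d(c, b) ∘ j ∘ b ∘ c
  Order the arguments:  b ∘ c ∘ c ∘ d(c, b) ∘ d(c, l) ∘ h(l, b) ∘ j
  Rebuild:  h(b ∘ c ∘ c ∘ d(c, b) ∘ d(c, l) ∘ h(l, b) ∘ j, d(h(b, b), c ∘ j ∘ j ∘ j))

Answer: yes — both canonical forms are h(b ∘ c ∘ c ∘ d(c, b) ∘ d(c, l) ∘ h(l, b) ∘ j, d(h(b, b), c ∘ j ∘ j ∘ j))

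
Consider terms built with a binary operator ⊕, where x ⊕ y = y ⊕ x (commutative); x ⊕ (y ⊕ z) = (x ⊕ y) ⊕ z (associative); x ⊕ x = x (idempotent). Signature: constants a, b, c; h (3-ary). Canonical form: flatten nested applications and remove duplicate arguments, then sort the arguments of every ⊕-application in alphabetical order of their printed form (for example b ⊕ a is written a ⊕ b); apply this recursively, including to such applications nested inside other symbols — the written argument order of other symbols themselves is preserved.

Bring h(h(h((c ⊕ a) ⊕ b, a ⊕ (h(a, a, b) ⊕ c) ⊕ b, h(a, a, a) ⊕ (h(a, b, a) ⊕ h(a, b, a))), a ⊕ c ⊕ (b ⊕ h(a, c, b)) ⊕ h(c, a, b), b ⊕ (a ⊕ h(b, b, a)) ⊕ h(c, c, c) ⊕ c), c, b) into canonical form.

Descend into:  h(a, a, a) ⊕ (h(a, b, a) ⊕ h(a, b, a))
Merge nested applications:  h(a, a, a) ⊕ h(a, b, a) ⊕ h(a, b, a)
Deduplicate:  drop duplicate h(a, b, a)
Sort:  h(a, a, a) ⊕ h(a, b, a)
Put back:  h(h(h(a ⊕ b ⊕ c, a ⊕ b ⊕ c ⊕ h(a, a, b), h(a, a, a) ⊕ h(a, b, a)), a ⊕ b ⊕ c ⊕ h(a, c, b) ⊕ h(c, a, b), a ⊕ b ⊕ c ⊕ h(b, b, a) ⊕ h(c, c, c)), c, b)

Answer: h(h(h(a ⊕ b ⊕ c, a ⊕ b ⊕ c ⊕ h(a, a, b), h(a, a, a) ⊕ h(a, b, a)), a ⊕ b ⊕ c ⊕ h(a, c, b) ⊕ h(c, a, b), a ⊕ b ⊕ c ⊕ h(b, b, a) ⊕ h(c, c, c)), c, b)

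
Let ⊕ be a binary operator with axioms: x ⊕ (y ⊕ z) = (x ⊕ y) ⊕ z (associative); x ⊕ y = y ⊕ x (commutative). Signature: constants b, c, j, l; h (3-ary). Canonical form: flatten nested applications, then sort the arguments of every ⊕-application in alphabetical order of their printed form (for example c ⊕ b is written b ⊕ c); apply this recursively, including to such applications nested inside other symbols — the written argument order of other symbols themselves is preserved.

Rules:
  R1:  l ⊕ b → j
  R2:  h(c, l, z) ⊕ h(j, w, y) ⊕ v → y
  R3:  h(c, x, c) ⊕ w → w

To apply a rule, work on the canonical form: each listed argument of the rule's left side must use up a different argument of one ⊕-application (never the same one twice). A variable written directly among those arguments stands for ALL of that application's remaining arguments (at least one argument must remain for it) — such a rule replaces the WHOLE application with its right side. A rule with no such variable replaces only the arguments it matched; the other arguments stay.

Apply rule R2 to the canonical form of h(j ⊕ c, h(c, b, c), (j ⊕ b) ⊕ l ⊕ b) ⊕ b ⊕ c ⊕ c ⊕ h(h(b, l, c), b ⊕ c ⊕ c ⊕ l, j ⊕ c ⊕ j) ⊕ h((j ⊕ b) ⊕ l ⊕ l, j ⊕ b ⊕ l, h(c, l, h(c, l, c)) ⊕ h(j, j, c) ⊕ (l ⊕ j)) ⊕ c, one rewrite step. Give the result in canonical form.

Canonical form:  b ⊕ c ⊕ c ⊕ c ⊕ h(b ⊕ j ⊕ l ⊕ l, b ⊕ j ⊕ l, h(c, l, h(c, l, c)) ⊕ h(j, j, c) ⊕ j ⊕ l) ⊕ h(c ⊕ j, h(c, b, c), b ⊕ b ⊕ j ⊕ l) ⊕ h(h(b, l, c), b ⊕ c ⊕ c ⊕ l, c ⊕ j ⊕ j)
Apply R2:  consuming h(c, l, h(c, l, c)), h(j, j, c);  v := j ⊕ l, w := j, y := c, z := h(c, l, c)
The extension variable absorbs all remaining arguments, so the whole application is rewritten.
Giving:  b ⊕ c ⊕ c ⊕ c ⊕ h(b ⊕ j ⊕ l ⊕ l, b ⊕ j ⊕ l, c) ⊕ h(c ⊕ j, h(c, b, c), b ⊕ b ⊕ j ⊕ l) ⊕ h(h(b, l, c), b ⊕ c ⊕ c ⊕ l, c ⊕ j ⊕ j)

Answer: b ⊕ c ⊕ c ⊕ c ⊕ h(b ⊕ j ⊕ l ⊕ l, b ⊕ j ⊕ l, c) ⊕ h(c ⊕ j, h(c, b, c), b ⊕ b ⊕ j ⊕ l) ⊕ h(h(b, l, c), b ⊕ c ⊕ c ⊕ l, c ⊕ j ⊕ j)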